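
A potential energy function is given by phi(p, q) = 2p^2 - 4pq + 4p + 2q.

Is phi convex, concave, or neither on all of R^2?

phi is quadratic, so its Hessian is the constant matrix H = [[4, -4], [-4, 0]].
det(H) = -16, tr(H) = 4.
det(H) < 0, so H is indefinite: neither convex nor concave.

neither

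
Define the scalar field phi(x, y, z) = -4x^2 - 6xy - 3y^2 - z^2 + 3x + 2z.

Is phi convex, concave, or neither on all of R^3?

phi is quadratic, so its Hessian is the constant matrix H = [[-8, -6, 0], [-6, -6, 0], [0, 0, -2]].
Leading principal minors: -8, 12, -24.
Signs alternate −, +, − ⇒ H ≺ 0 ⇒ concave.

concave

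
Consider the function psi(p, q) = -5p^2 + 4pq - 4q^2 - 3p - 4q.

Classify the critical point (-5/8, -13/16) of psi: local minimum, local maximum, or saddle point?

local maximum

The Hessian of psi is constant: H = [[-10, 4], [4, -8]].
det(H) = (-10)·(-8) − 4² = 64.
det(H) > 0 and tr(H) = -18 < 0, so H is negative definite and the point is a local maximum.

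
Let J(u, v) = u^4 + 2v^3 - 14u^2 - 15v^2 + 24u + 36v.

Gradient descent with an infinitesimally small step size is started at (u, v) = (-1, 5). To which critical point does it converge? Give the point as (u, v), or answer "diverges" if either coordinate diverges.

J is separable, so gradient descent decouples: u follows -∂J/∂u, v follows -∂J/∂v.
∂J/∂u = 4(u - 2)(u - 1)(u + 3); at u=-1 this is 48, so u decreases.
∂J/∂v = 6(v - 3)(v - 2); at v=5 this is 36, so v decreases.
u converges to its nearest critical value -3 (a local min of the u-part); v converges to 3. The iterate converges to (-3, 3).

(-3, 3)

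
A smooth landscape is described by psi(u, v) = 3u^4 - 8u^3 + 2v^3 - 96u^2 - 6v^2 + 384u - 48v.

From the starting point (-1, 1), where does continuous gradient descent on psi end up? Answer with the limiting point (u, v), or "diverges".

psi is separable, so gradient descent decouples: u follows -∂psi/∂u, v follows -∂psi/∂v.
∂psi/∂u = 12(u - 4)(u - 2)(u + 4); at u=-1 this is 540, so u decreases.
∂psi/∂v = 6(v - 4)(v + 2); at v=1 this is -54, so v increases.
u converges to its nearest critical value -4 (a local min of the u-part); v converges to 4. The iterate converges to (-4, 4).

(-4, 4)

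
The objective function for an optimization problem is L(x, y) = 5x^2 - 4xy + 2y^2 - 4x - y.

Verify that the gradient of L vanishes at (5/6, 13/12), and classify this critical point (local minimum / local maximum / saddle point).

∇L = (10x - 4y - 4, -4x + 4y - 1); substituting (5/6, 13/12) gives ∇L = (0, 0), so (5/6, 13/12) is indeed a critical point.
The Hessian of L is constant: H = [[10, -4], [-4, 4]].
det(H) = 10·4 − (-4)² = 24.
det(H) > 0 and tr(H) = 14 > 0, so H is positive definite and the point is a local minimum.

local minimum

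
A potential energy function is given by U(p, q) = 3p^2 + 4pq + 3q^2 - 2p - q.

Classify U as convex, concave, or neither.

U is quadratic, so its Hessian is the constant matrix H = [[6, 4], [4, 6]].
det(H) = 20, tr(H) = 12.
det(H) > 0 and tr(H) > 0, so H is positive definite everywhere: convex.

convex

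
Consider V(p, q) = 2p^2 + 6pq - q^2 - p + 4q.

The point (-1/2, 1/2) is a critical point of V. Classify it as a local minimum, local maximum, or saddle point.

saddle point

The Hessian of V is constant: H = [[4, 6], [6, -2]].
det(H) = 4·(-2) − 6² = -44.
Since det(H) < 0, H is indefinite and the critical point is a saddle point.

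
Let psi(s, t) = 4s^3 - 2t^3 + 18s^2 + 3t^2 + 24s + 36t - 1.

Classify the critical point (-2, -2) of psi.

saddle point

The mixed partial ∂²psi/∂s∂t is 0, so the Hessian at any point is diag(psi_ss, psi_tt) = diag(12(2s + 3), 6(-2t + 1)).
At (-2, -2): H = diag(-12, 30).
The eigenvalues have opposite signs, so H is indefinite: a saddle point.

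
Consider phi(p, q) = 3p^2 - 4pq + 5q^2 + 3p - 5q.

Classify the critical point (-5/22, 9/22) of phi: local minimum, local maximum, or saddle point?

local minimum

The Hessian of phi is constant: H = [[6, -4], [-4, 10]].
det(H) = 6·10 − (-4)² = 44.
det(H) > 0 and tr(H) = 16 > 0, so H is positive definite and the point is a local minimum.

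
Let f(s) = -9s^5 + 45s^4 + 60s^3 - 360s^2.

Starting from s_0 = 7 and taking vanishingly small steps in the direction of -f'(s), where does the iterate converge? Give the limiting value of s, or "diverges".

diverges

f'(s) = -45s(s - 4)(s - 2)(s + 2), so f'(7) = -42525.
Gradient descent moves in the -f' direction, i.e. s is increasing.
There is no critical point above s=7, and f' keeps the same sign, so the iterate runs off to +∞.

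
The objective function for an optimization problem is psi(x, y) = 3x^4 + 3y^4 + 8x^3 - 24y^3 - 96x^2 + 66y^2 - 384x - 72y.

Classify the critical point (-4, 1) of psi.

local minimum

The mixed partial ∂²psi/∂x∂y is 0, so the Hessian at any point is diag(psi_xx, psi_yy) = diag(12(3x^2 + 4x - 16), 12(3y^2 - 12y + 11)).
At (-4, 1): H = diag(192, 24).
Both eigenvalues are positive, so H is positive definite: a local minimum.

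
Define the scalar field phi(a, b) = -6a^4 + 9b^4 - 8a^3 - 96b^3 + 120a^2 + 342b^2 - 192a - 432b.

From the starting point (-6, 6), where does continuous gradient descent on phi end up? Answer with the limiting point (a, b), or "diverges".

diverges

phi is separable, so gradient descent decouples: a follows -∂phi/∂a, b follows -∂phi/∂b.
∂phi/∂a = -24(a - 2)(a - 1)(a + 4); at a=-6 this is 2688, so a decreases.
∂phi/∂b = 36(b - 4)(b - 3)(b - 1); at b=6 this is 1080, so b decreases.
The a-coordinate has no critical point in that direction and runs off to infinity.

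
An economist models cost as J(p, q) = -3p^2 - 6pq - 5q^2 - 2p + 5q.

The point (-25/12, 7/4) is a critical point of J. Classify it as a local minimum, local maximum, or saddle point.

The Hessian of J is constant: H = [[-6, -6], [-6, -10]].
det(H) = (-6)·(-10) − (-6)² = 24.
det(H) > 0 and tr(H) = -16 < 0, so H is negative definite and the point is a local maximum.

local maximum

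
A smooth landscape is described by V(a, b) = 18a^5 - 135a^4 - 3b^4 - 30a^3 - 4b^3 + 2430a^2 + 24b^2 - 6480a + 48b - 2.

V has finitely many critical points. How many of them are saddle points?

V separates as a function of a plus a function of b, so ∇V=0 decouples.
∂V/∂a = 90(a - 4)(a - 3)(a - 2)(a + 3) = 0 at a ∈ {-3, 2, 3, 4}; ∂V/∂b = -12(b - 2)(b + 1)(b + 2) = 0 at b ∈ {-2, -1, 2}.
The Hessian is diagonal: diag(V_aa, V_bb). Second derivatives: V_aa(-3)=-18900, V_aa(2)=900, V_aa(3)=-540, V_aa(4)=1260; V_bb(-2)=-48, V_bb(-1)=36, V_bb(2)=-144.
Saddle points occur where the two diagonal entries have opposite signs: (-3, -1), (2, -2), (2, 2), (3, -1), (4, -2), (4, 2). Count: 6.

6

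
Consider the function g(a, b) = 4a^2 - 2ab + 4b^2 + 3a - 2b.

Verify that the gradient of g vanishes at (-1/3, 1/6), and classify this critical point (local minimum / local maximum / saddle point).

local minimum

∇g = (8a - 2b + 3, -2a + 8b - 2); substituting (-1/3, 1/6) gives ∇g = (0, 0), so (-1/3, 1/6) is indeed a critical point.
The Hessian of g is constant: H = [[8, -2], [-2, 8]].
det(H) = 8·8 − (-2)² = 60.
det(H) > 0 and tr(H) = 16 > 0, so H is positive definite and the point is a local minimum.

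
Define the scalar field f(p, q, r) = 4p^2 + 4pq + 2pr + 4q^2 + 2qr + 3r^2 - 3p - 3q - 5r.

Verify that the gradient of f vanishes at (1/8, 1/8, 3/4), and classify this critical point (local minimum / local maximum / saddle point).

∇f = (8p + 4q + 2r - 3, 4p + 8q + 2r - 3, 2p + 2q + 6r - 5); substituting (1/8, 1/8, 3/4) gives ∇f = (0, 0, 0), so (1/8, 1/8, 3/4) is indeed a critical point.
The Hessian is constant: H = [[8, 4, 2], [4, 8, 2], [2, 2, 6]].
Leading principal minors: Δ₁ = 8, Δ₂ = 48, Δ₃ = 256.
All leading minors are positive, so H is positive definite: a local minimum.

local minimum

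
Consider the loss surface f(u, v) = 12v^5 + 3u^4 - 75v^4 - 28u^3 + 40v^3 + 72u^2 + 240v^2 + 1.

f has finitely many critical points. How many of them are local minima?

f separates as a function of u plus a function of v, so ∇f=0 decouples.
∂f/∂u = 12u(u - 4)(u - 3) = 0 at u ∈ {0, 3, 4}; ∂f/∂v = 60v(v - 4)(v - 2)(v + 1) = 0 at v ∈ {-1, 0, 2, 4}.
The Hessian is diagonal: diag(f_uu, f_vv). Second derivatives: f_uu(0)=144, f_uu(3)=-36, f_uu(4)=48; f_vv(-1)=-900, f_vv(0)=480, f_vv(2)=-720, f_vv(4)=2400.
Local minima occur where both diagonal entries positive: (0, 0), (0, 4), (4, 0), (4, 4). Count: 4.

4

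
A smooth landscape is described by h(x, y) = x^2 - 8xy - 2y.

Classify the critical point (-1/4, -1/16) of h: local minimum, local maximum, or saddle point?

The Hessian of h is constant: H = [[2, -8], [-8, 0]].
det(H) = 2·0 − (-8)² = -64.
Since det(H) < 0, H is indefinite and the critical point is a saddle point.

saddle point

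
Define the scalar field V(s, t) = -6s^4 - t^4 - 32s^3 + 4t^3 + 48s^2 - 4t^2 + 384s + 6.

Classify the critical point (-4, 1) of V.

saddle point

The mixed partial ∂²V/∂s∂t is 0, so the Hessian at any point is diag(V_ss, V_tt) = diag(24(-3s^2 - 8s + 4), 4(-3t^2 + 6t - 2)).
At (-4, 1): H = diag(-288, 4).
The eigenvalues have opposite signs, so H is indefinite: a saddle point.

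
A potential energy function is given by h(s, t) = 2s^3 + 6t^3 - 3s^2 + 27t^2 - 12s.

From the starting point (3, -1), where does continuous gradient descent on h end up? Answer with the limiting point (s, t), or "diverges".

h is separable, so gradient descent decouples: s follows -∂h/∂s, t follows -∂h/∂t.
∂h/∂s = 6(s - 2)(s + 1); at s=3 this is 24, so s decreases.
∂h/∂t = 18t(t + 3); at t=-1 this is -36, so t increases.
s converges to its nearest critical value 2 (a local min of the s-part); t converges to 0. The iterate converges to (2, 0).

(2, 0)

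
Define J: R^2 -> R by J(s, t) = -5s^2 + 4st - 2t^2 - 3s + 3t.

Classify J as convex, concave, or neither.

J is quadratic, so its Hessian is the constant matrix H = [[-10, 4], [4, -4]].
det(H) = 24, tr(H) = -14.
det(H) > 0 and tr(H) < 0, so H is negative definite everywhere: concave.

concave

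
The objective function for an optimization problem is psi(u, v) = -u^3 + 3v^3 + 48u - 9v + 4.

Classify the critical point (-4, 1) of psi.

The mixed partial ∂²psi/∂u∂v is 0, so the Hessian at any point is diag(psi_uu, psi_vv) = diag(-6u, 18v).
At (-4, 1): H = diag(24, 18).
Both eigenvalues are positive, so H is positive definite: a local minimum.

local minimum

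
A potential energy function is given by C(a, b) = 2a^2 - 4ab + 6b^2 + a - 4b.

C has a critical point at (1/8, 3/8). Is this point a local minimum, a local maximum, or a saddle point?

local minimum

The Hessian of C is constant: H = [[4, -4], [-4, 12]].
det(H) = 4·12 − (-4)² = 32.
det(H) > 0 and tr(H) = 16 > 0, so H is positive definite and the point is a local minimum.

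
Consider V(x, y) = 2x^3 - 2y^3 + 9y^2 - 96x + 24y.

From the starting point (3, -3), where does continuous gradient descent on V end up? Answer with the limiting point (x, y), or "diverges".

(4, -1)

V is separable, so gradient descent decouples: x follows -∂V/∂x, y follows -∂V/∂y.
∂V/∂x = 6(x - 4)(x + 4); at x=3 this is -42, so x increases.
∂V/∂y = -6(y - 4)(y + 1); at y=-3 this is -84, so y increases.
x converges to its nearest critical value 4 (a local min of the x-part); y converges to -1. The iterate converges to (4, -1).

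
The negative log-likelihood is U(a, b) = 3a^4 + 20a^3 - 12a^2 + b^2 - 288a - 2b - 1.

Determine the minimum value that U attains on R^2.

U(a,b) separates as P(a) + Q(b) − 1, so its minimum is min P + min Q − 1.
P'(a) = 12(a - 2)(a + 3)(a + 4) vanishes at a ∈ {-4, -3, 2}; Q'(b) = 2b - 2 vanishes at b ∈ {1}.
Local minima of P (where P''>0): P(-4)=448, P(2)=-416. Local minima of Q: Q(1)=-1.
So the global minimum of U is P(2) + Q(1) − 1 = -416 − 1 − 1 = -418, attained at (2, 1).

-418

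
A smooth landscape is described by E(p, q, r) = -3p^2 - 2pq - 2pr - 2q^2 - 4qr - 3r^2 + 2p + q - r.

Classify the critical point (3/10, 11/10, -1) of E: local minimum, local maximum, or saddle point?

local maximum

The Hessian is constant: H = [[-6, -2, -2], [-2, -4, -4], [-2, -4, -6]].
Leading principal minors: Δ₁ = -6, Δ₂ = 20, Δ₃ = -40.
The minors alternate sign starting negative (−, +, −), so H is negative definite: a local maximum.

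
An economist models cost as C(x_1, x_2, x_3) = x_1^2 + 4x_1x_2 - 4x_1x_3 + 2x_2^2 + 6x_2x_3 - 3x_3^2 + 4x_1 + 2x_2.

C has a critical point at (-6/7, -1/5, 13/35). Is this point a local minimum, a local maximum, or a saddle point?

saddle point

The Hessian is constant: H = [[2, 4, -4], [4, 4, 6], [-4, 6, -6]].
Leading principal minors: Δ₁ = 2, Δ₂ = -8, Δ₃ = -280.
The minors fit neither the all-positive nor the alternating-sign pattern, so H is indefinite: a saddle point.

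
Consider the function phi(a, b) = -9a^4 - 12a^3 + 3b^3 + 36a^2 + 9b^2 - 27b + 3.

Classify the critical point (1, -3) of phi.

The mixed partial ∂²phi/∂a∂b is 0, so the Hessian at any point is diag(phi_aa, phi_bb) = diag(36(-3a^2 - 2a + 2), 18(b + 1)).
At (1, -3): H = diag(-108, -36).
Both eigenvalues are negative, so H is negative definite: a local maximum.

local maximum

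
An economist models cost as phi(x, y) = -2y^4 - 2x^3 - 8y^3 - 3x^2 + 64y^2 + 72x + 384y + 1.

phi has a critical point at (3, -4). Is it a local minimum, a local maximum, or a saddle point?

The mixed partial ∂²phi/∂x∂y is 0, so the Hessian at any point is diag(phi_xx, phi_yy) = diag(-6(2x + 1), 8(-3y^2 - 6y + 16)).
At (3, -4): H = diag(-42, -64).
Both eigenvalues are negative, so H is negative definite: a local maximum.

local maximum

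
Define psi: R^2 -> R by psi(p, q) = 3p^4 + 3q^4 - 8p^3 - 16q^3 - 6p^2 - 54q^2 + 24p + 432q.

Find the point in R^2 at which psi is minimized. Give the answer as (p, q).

psi(p,q) separates as A(p) + B(q), so its minimum is min A + min B.
A'(p) = 12(p - 2)(p - 1)(p + 1) vanishes at p ∈ {-1, 1, 2}; B'(q) = 12(q - 4)(q - 3)(q + 3) vanishes at q ∈ {-3, 3, 4}.
Local minima of A (where A''>0): A(-1)=-19, A(2)=8. Local minima of B: B(-3)=-1107, B(4)=608.
So the global minimum of psi is A(-1) + B(-3) = -19 − 1107 = -1126, attained at (-1, -3).

(-1, -3)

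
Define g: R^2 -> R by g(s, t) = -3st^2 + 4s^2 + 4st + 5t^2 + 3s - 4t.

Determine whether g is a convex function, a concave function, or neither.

The term -3st^2 is cubic, so the Hessian is not constant.
∂²g/∂t² = -6s + 10, which takes both signs as s varies (negative for sufficiently large s). A diagonal entry of the Hessian changing sign means the Hessian is neither positive- nor negative-semidefinite on all of R^2.

neither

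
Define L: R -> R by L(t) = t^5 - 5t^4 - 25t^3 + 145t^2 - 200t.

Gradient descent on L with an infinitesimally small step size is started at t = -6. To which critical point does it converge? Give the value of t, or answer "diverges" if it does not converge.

L'(t) = 5(t - 5)(t - 2)(t - 1)(t + 4), so L'(-6) = 6160.
Gradient descent moves in the -L' direction, i.e. t is decreasing.
There is no critical point below t=-6, and L' keeps the same sign, so the iterate runs off to −∞.

diverges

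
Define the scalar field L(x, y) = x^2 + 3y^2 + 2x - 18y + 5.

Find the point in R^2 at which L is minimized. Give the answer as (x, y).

L(x,y) separates as P(x) + Q(y) + 5, so its minimum is min P + min Q + 5.
P'(x) = 2x + 2 vanishes at x ∈ {-1}; Q'(y) = 6y - 18 vanishes at y ∈ {3}.
Local minima of P (where P''>0): P(-1)=-1. Local minima of Q: Q(3)=-27.
So the global minimum of L is P(-1) + Q(3) + 5 = -1 − 27 + 5 = -23, attained at (-1, 3).

(-1, 3)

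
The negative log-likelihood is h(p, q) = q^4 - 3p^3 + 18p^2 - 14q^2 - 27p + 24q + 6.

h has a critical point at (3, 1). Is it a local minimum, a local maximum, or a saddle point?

local maximum

The mixed partial ∂²h/∂p∂q is 0, so the Hessian at any point is diag(h_pp, h_qq) = diag(18(-p + 2), 4(3q^2 - 7)).
At (3, 1): H = diag(-18, -16).
Both eigenvalues are negative, so H is negative definite: a local maximum.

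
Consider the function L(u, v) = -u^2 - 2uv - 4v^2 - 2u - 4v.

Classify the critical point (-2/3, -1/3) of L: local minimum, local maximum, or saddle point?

local maximum

The Hessian of L is constant: H = [[-2, -2], [-2, -8]].
det(H) = (-2)·(-8) − (-2)² = 12.
det(H) > 0 and tr(H) = -10 < 0, so H is negative definite and the point is a local maximum.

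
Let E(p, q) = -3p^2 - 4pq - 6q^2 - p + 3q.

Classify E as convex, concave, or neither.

concave

E is quadratic, so its Hessian is the constant matrix H = [[-6, -4], [-4, -12]].
det(H) = 56, tr(H) = -18.
det(H) > 0 and tr(H) < 0, so H is negative definite everywhere: concave.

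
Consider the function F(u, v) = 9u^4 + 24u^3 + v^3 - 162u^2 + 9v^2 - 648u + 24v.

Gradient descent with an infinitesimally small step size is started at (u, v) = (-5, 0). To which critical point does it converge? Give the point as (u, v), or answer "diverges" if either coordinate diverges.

(-3, -2)

F is separable, so gradient descent decouples: u follows -∂F/∂u, v follows -∂F/∂v.
∂F/∂u = 36(u - 3)(u + 2)(u + 3); at u=-5 this is -1728, so u increases.
∂F/∂v = 3(v + 2)(v + 4); at v=0 this is 24, so v decreases.
u converges to its nearest critical value -3 (a local min of the u-part); v converges to -2. The iterate converges to (-3, -2).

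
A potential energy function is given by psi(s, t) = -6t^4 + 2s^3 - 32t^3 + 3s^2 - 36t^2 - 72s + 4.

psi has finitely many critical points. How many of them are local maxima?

psi separates as a function of s plus a function of t, so ∇psi=0 decouples.
∂psi/∂s = 6(s - 3)(s + 4) = 0 at s ∈ {-4, 3}; ∂psi/∂t = -24t(t + 1)(t + 3) = 0 at t ∈ {-3, -1, 0}.
The Hessian is diagonal: diag(psi_ss, psi_tt). Second derivatives: psi_ss(-4)=-42, psi_ss(3)=42; psi_tt(-3)=-144, psi_tt(-1)=48, psi_tt(0)=-72.
Local maxima occur where both diagonal entries negative: (-4, -3), (-4, 0). Count: 2.

2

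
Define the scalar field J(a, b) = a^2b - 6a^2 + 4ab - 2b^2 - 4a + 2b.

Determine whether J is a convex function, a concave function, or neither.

neither

The term a^2b is cubic, so the Hessian is not constant.
∂²J/∂a² = 2b - 12, which takes both signs as b varies (negative for sufficiently negative b). A diagonal entry of the Hessian changing sign means the Hessian is neither positive- nor negative-semidefinite on all of R^2.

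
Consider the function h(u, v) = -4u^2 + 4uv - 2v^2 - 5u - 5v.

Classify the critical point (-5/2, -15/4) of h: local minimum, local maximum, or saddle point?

local maximum

The Hessian of h is constant: H = [[-8, 4], [4, -4]].
det(H) = (-8)·(-4) − 4² = 16.
det(H) > 0 and tr(H) = -12 < 0, so H is negative definite and the point is a local maximum.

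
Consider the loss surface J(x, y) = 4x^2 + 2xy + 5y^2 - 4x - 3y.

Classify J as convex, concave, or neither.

J is quadratic, so its Hessian is the constant matrix H = [[8, 2], [2, 10]].
det(H) = 76, tr(H) = 18.
det(H) > 0 and tr(H) > 0, so H is positive definite everywhere: convex.

convex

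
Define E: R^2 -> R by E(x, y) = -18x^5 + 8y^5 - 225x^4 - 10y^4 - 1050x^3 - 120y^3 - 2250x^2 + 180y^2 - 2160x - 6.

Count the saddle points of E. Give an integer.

E separates as a function of x plus a function of y, so ∇E=0 decouples.
∂E/∂x = -90(x + 1)(x + 2)(x + 3)(x + 4) = 0 at x ∈ {-4, -3, -2, -1}; ∂E/∂y = 40y(y - 3)(y - 1)(y + 3) = 0 at y ∈ {-3, 0, 1, 3}.
The Hessian is diagonal: diag(E_xx, E_yy). Second derivatives: E_xx(-4)=540, E_xx(-3)=-180, E_xx(-2)=180, E_xx(-1)=-540; E_yy(-3)=-2880, E_yy(0)=360, E_yy(1)=-320, E_yy(3)=1440.
Saddle points occur where the two diagonal entries have opposite signs: (-4, -3), (-4, 1), (-3, 0), (-3, 3), (-2, -3), (-2, 1), (-1, 0), (-1, 3). Count: 8.

8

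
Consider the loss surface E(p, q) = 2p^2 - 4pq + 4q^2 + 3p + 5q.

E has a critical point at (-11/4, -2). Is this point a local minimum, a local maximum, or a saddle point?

The Hessian of E is constant: H = [[4, -4], [-4, 8]].
det(H) = 4·8 − (-4)² = 16.
det(H) > 0 and tr(H) = 12 > 0, so H is positive definite and the point is a local minimum.

local minimum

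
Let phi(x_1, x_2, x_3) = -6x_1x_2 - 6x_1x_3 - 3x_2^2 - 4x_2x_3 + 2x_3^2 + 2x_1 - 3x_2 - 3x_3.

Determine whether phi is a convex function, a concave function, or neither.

phi is quadratic, so its Hessian is the constant matrix H = [[0, -6, -6], [-6, -6, -4], [-6, -4, 4]].
Leading principal minors: 0, -36, -216.
Neither pattern holds ⇒ H is indefinite ⇒ neither convex nor concave.

neither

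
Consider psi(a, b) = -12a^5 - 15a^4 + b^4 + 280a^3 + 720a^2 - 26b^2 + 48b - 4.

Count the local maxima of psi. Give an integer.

2

psi separates as a function of a plus a function of b, so ∇psi=0 decouples.
∂psi/∂a = -60a(a - 4)(a + 2)(a + 3) = 0 at a ∈ {-3, -2, 0, 4}; ∂psi/∂b = 4(b - 3)(b - 1)(b + 4) = 0 at b ∈ {-4, 1, 3}.
The Hessian is diagonal: diag(psi_aa, psi_bb). Second derivatives: psi_aa(-3)=1260, psi_aa(-2)=-720, psi_aa(0)=1440, psi_aa(4)=-10080; psi_bb(-4)=140, psi_bb(1)=-40, psi_bb(3)=56.
Local maxima occur where both diagonal entries negative: (-2, 1), (4, 1). Count: 2.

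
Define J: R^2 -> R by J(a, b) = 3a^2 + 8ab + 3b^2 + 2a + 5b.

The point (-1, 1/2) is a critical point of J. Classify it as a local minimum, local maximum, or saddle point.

The Hessian of J is constant: H = [[6, 8], [8, 6]].
det(H) = 6·6 − 8² = -28.
Since det(H) < 0, H is indefinite and the critical point is a saddle point.

saddle point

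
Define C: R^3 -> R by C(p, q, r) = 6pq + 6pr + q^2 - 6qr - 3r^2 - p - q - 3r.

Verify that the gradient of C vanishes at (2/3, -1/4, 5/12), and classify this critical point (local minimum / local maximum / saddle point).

∇C = (6q + 6r - 1, 6p + 2q - 6r - 1, 6p - 6q - 6r - 3); substituting (2/3, -1/4, 5/12) gives ∇C = (0, 0, 0), so (2/3, -1/4, 5/12) is indeed a critical point.
The Hessian is constant: H = [[0, 6, 6], [6, 2, -6], [6, -6, -6]].
Leading principal minors: Δ₁ = 0, Δ₂ = -36, Δ₃ = -288.
The minors fit neither the all-positive nor the alternating-sign pattern, so H is indefinite: a saddle point.

saddle point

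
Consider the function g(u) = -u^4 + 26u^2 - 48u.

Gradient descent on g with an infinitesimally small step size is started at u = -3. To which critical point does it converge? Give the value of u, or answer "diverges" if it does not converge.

g'(u) = -4(u - 3)(u - 1)(u + 4), so g'(-3) = -96.
Gradient descent moves in the -g' direction, i.e. u is increasing.
The nearest critical point in that direction is u = 1, where g'' = 40 > 0 (a local minimum). The iterate converges there.

1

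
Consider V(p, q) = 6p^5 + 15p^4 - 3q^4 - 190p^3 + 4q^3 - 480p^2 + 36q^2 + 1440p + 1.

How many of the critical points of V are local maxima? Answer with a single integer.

V separates as a function of p plus a function of q, so ∇V=0 decouples.
∂V/∂p = 30(p - 4)(p - 1)(p + 3)(p + 4) = 0 at p ∈ {-4, -3, 1, 4}; ∂V/∂q = -12q(q - 3)(q + 2) = 0 at q ∈ {-2, 0, 3}.
The Hessian is diagonal: diag(V_pp, V_qq). Second derivatives: V_pp(-4)=-1200, V_pp(-3)=840, V_pp(1)=-1800, V_pp(4)=5040; V_qq(-2)=-120, V_qq(0)=72, V_qq(3)=-180.
Local maxima occur where both diagonal entries negative: (-4, -2), (-4, 3), (1, -2), (1, 3). Count: 4.

4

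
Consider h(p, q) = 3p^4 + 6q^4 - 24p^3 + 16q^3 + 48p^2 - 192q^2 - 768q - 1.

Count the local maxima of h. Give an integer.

1

h separates as a function of p plus a function of q, so ∇h=0 decouples.
∂h/∂p = 12p(p - 4)(p - 2) = 0 at p ∈ {0, 2, 4}; ∂h/∂q = 24(q - 4)(q + 2)(q + 4) = 0 at q ∈ {-4, -2, 4}.
The Hessian is diagonal: diag(h_pp, h_qq). Second derivatives: h_pp(0)=96, h_pp(2)=-48, h_pp(4)=96; h_qq(-4)=384, h_qq(-2)=-288, h_qq(4)=1152.
Local maxima occur where both diagonal entries negative: (2, -2). Count: 1.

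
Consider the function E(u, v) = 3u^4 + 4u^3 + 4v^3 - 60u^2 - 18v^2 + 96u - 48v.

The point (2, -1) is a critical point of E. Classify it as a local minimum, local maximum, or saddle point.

saddle point

The mixed partial ∂²E/∂u∂v is 0, so the Hessian at any point is diag(E_uu, E_vv) = diag(12(3u^2 + 2u - 10), 12(2v - 3)).
At (2, -1): H = diag(72, -60).
The eigenvalues have opposite signs, so H is indefinite: a saddle point.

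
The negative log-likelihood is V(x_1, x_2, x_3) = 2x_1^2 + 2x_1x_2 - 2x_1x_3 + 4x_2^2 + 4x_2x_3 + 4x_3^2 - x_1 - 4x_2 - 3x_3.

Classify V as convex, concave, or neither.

V is quadratic, so its Hessian is the constant matrix H = [[4, 2, -2], [2, 8, 4], [-2, 4, 8]].
Leading principal minors: 4, 28, 96.
All positive ⇒ H ≻ 0 ⇒ convex.

convex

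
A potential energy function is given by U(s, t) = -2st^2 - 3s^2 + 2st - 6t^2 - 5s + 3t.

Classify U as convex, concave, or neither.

neither

The term -2st^2 is cubic, so the Hessian is not constant.
∂²U/∂t² = -4s - 12, which takes both signs as s varies (negative for sufficiently large s). A diagonal entry of the Hessian changing sign means the Hessian is neither positive- nor negative-semidefinite on all of R^2.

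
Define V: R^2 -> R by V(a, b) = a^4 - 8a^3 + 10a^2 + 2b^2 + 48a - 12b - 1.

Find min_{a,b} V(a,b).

-48

V(a,b) separates as P(a) + Q(b) − 1, so its minimum is min P + min Q − 1.
P'(a) = 4(a - 4)(a - 3)(a + 1) vanishes at a ∈ {-1, 3, 4}; Q'(b) = 4b - 12 vanishes at b ∈ {3}.
Local minima of P (where P''>0): P(-1)=-29, P(4)=96. Local minima of Q: Q(3)=-18.
So the global minimum of V is P(-1) + Q(3) − 1 = -29 − 18 − 1 = -48, attained at (-1, 3).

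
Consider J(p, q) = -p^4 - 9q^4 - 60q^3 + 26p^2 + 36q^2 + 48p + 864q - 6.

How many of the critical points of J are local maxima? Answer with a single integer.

4

J separates as a function of p plus a function of q, so ∇J=0 decouples.
∂J/∂p = -4(p - 4)(p + 1)(p + 3) = 0 at p ∈ {-3, -1, 4}; ∂J/∂q = -36(q - 2)(q + 3)(q + 4) = 0 at q ∈ {-4, -3, 2}.
The Hessian is diagonal: diag(J_pp, J_qq). Second derivatives: J_pp(-3)=-56, J_pp(-1)=40, J_pp(4)=-140; J_qq(-4)=-216, J_qq(-3)=180, J_qq(2)=-1080.
Local maxima occur where both diagonal entries negative: (-3, -4), (-3, 2), (4, -4), (4, 2). Count: 4.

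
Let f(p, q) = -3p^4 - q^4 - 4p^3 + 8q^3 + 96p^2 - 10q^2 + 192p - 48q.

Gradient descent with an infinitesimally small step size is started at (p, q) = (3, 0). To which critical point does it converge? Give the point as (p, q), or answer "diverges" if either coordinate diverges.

(-1, 3)

f is separable, so gradient descent decouples: p follows -∂f/∂p, q follows -∂f/∂q.
∂f/∂p = -12(p - 4)(p + 1)(p + 4); at p=3 this is 336, so p decreases.
∂f/∂q = -4(q - 4)(q - 3)(q + 1); at q=0 this is -48, so q increases.
p converges to its nearest critical value -1 (a local min of the p-part); q converges to 3. The iterate converges to (-1, 3).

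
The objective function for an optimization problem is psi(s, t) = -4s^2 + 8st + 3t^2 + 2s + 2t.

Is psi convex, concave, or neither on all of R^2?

psi is quadratic, so its Hessian is the constant matrix H = [[-8, 8], [8, 6]].
det(H) = -112, tr(H) = -2.
det(H) < 0, so H is indefinite: neither convex nor concave.

neither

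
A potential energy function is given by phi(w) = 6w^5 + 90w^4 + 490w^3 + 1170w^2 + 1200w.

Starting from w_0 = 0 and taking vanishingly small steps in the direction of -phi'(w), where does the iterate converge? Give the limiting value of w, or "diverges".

-1

phi'(w) = 30(w + 1)(w + 2)(w + 4)(w + 5), so phi'(0) = 1200.
Gradient descent moves in the -phi' direction, i.e. w is decreasing.
The nearest critical point in that direction is w = -1, where phi'' = 360 > 0 (a local minimum). The iterate converges there.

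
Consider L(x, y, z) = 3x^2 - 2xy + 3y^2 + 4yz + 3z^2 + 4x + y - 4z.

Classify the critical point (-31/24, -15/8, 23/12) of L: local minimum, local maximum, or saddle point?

The Hessian is constant: H = [[6, -2, 0], [-2, 6, 4], [0, 4, 6]].
Leading principal minors: Δ₁ = 6, Δ₂ = 32, Δ₃ = 96.
All leading minors are positive, so H is positive definite: a local minimum.

local minimum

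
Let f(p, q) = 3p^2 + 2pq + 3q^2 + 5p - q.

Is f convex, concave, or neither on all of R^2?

convex

f is quadratic, so its Hessian is the constant matrix H = [[6, 2], [2, 6]].
det(H) = 32, tr(H) = 12.
det(H) > 0 and tr(H) > 0, so H is positive definite everywhere: convex.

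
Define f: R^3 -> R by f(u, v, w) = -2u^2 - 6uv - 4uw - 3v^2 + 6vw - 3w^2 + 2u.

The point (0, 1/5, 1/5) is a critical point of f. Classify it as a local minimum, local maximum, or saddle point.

saddle point

The Hessian is constant: H = [[-4, -6, -4], [-6, -6, 6], [-4, 6, -6]].
Leading principal minors: Δ₁ = -4, Δ₂ = -12, Δ₃ = 600.
The minors fit neither the all-positive nor the alternating-sign pattern, so H is indefinite: a saddle point.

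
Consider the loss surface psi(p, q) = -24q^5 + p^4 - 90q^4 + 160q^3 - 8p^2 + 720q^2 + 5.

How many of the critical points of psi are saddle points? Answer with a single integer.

6

psi separates as a function of p plus a function of q, so ∇psi=0 decouples.
∂psi/∂p = 4p(p - 2)(p + 2) = 0 at p ∈ {-2, 0, 2}; ∂psi/∂q = -120q(q - 2)(q + 2)(q + 3) = 0 at q ∈ {-3, -2, 0, 2}.
The Hessian is diagonal: diag(psi_pp, psi_qq). Second derivatives: psi_pp(-2)=32, psi_pp(0)=-16, psi_pp(2)=32; psi_qq(-3)=1800, psi_qq(-2)=-960, psi_qq(0)=1440, psi_qq(2)=-4800.
Saddle points occur where the two diagonal entries have opposite signs: (-2, -2), (-2, 2), (0, -3), (0, 0), (2, -2), (2, 2). Count: 6.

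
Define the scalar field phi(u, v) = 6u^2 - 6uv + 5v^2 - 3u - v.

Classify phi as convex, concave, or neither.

convex

phi is quadratic, so its Hessian is the constant matrix H = [[12, -6], [-6, 10]].
det(H) = 84, tr(H) = 22.
det(H) > 0 and tr(H) > 0, so H is positive definite everywhere: convex.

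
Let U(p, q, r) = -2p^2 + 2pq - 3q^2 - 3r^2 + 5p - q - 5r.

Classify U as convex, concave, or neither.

U is quadratic, so its Hessian is the constant matrix H = [[-4, 2, 0], [2, -6, 0], [0, 0, -6]].
Leading principal minors: -4, 20, -120.
Signs alternate −, +, − ⇒ H ≺ 0 ⇒ concave.

concave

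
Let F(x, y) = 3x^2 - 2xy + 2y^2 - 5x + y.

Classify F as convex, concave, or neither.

convex

F is quadratic, so its Hessian is the constant matrix H = [[6, -2], [-2, 4]].
det(H) = 20, tr(H) = 10.
det(H) > 0 and tr(H) > 0, so H is positive definite everywhere: convex.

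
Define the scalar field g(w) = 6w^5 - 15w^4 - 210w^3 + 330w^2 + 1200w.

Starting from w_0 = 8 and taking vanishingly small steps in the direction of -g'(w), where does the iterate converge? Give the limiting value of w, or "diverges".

g'(w) = 30(w - 5)(w - 2)(w + 1)(w + 4), so g'(8) = 58320.
Gradient descent moves in the -g' direction, i.e. w is decreasing.
The nearest critical point in that direction is w = 5, where g'' = 4860 > 0 (a local minimum). The iterate converges there.

5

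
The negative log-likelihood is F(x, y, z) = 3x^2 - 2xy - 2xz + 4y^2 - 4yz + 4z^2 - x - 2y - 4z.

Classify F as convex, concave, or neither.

convex

F is quadratic, so its Hessian is the constant matrix H = [[6, -2, -2], [-2, 8, -4], [-2, -4, 8]].
Leading principal minors: 6, 44, 192.
All positive ⇒ H ≻ 0 ⇒ convex.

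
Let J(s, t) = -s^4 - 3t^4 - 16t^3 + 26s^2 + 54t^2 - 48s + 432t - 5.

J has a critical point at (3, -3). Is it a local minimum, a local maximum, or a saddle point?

saddle point

The mixed partial ∂²J/∂s∂t is 0, so the Hessian at any point is diag(J_ss, J_tt) = diag(4(-3s^2 + 13), 12(-3t^2 - 8t + 9)).
At (3, -3): H = diag(-56, 72).
The eigenvalues have opposite signs, so H is indefinite: a saddle point.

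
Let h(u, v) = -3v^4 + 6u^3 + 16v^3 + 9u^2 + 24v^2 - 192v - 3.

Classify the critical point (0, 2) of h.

The mixed partial ∂²h/∂u∂v is 0, so the Hessian at any point is diag(h_uu, h_vv) = diag(18(2u + 1), 12(-3v^2 + 8v + 4)).
At (0, 2): H = diag(18, 96).
Both eigenvalues are positive, so H is positive definite: a local minimum.

local minimum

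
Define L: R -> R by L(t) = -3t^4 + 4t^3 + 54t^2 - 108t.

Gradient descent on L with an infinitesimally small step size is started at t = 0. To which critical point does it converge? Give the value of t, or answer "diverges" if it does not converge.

1

L'(t) = -12(t - 3)(t - 1)(t + 3), so L'(0) = -108.
Gradient descent moves in the -L' direction, i.e. t is increasing.
The nearest critical point in that direction is t = 1, where L'' = 96 > 0 (a local minimum). The iterate converges there.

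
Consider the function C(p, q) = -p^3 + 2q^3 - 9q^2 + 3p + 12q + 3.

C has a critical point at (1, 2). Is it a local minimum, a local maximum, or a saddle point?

The mixed partial ∂²C/∂p∂q is 0, so the Hessian at any point is diag(C_pp, C_qq) = diag(-6p, 6(2q - 3)).
At (1, 2): H = diag(-6, 6).
The eigenvalues have opposite signs, so H is indefinite: a saddle point.

saddle point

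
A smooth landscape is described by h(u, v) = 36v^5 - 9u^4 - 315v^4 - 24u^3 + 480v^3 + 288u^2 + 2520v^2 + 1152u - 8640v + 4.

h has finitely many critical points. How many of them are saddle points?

h separates as a function of u plus a function of v, so ∇h=0 decouples.
∂h/∂u = -36(u - 4)(u + 2)(u + 4) = 0 at u ∈ {-4, -2, 4}; ∂h/∂v = 180(v - 4)(v - 3)(v - 2)(v + 2) = 0 at v ∈ {-2, 2, 3, 4}.
The Hessian is diagonal: diag(h_uu, h_vv). Second derivatives: h_uu(-4)=-576, h_uu(-2)=432, h_uu(4)=-1728; h_vv(-2)=-21600, h_vv(2)=1440, h_vv(3)=-900, h_vv(4)=2160.
Saddle points occur where the two diagonal entries have opposite signs: (-4, 2), (-4, 4), (-2, -2), (-2, 3), (4, 2), (4, 4). Count: 6.

6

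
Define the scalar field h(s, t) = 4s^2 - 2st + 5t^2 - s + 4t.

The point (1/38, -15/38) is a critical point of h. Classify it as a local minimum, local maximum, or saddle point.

local minimum

The Hessian of h is constant: H = [[8, -2], [-2, 10]].
det(H) = 8·10 − (-2)² = 76.
det(H) > 0 and tr(H) = 18 > 0, so H is positive definite and the point is a local minimum.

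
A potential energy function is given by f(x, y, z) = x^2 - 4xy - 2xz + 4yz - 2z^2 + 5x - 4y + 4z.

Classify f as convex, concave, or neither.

neither

f is quadratic, so its Hessian is the constant matrix H = [[2, -4, -2], [-4, 0, 4], [-2, 4, -4]].
Leading principal minors: 2, -16, 96.
Neither pattern holds ⇒ H is indefinite ⇒ neither convex nor concave.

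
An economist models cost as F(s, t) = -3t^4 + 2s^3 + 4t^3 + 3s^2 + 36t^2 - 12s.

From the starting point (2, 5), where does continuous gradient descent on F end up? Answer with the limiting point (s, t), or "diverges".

F is separable, so gradient descent decouples: s follows -∂F/∂s, t follows -∂F/∂t.
∂F/∂s = 6(s - 1)(s + 2); at s=2 this is 24, so s decreases.
∂F/∂t = -12t(t - 3)(t + 2); at t=5 this is -840, so t increases.
The t-coordinate has no critical point in that direction and runs off to infinity.

diverges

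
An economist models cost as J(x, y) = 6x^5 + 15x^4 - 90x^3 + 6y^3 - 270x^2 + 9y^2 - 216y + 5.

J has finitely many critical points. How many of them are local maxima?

2

J separates as a function of x plus a function of y, so ∇J=0 decouples.
∂J/∂x = 30x(x - 3)(x + 2)(x + 3) = 0 at x ∈ {-3, -2, 0, 3}; ∂J/∂y = 18(y - 3)(y + 4) = 0 at y ∈ {-4, 3}.
The Hessian is diagonal: diag(J_xx, J_yy). Second derivatives: J_xx(-3)=-540, J_xx(-2)=300, J_xx(0)=-540, J_xx(3)=2700; J_yy(-4)=-126, J_yy(3)=126.
Local maxima occur where both diagonal entries negative: (-3, -4), (0, -4). Count: 2.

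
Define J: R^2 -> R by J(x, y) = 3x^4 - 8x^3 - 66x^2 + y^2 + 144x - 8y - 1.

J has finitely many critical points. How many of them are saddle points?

J separates as a function of x plus a function of y, so ∇J=0 decouples.
∂J/∂x = 12(x - 4)(x - 1)(x + 3) = 0 at x ∈ {-3, 1, 4}; ∂J/∂y = 2(y - 4) = 0 at y ∈ {4}.
The Hessian is diagonal: diag(J_xx, J_yy). Second derivatives: J_xx(-3)=336, J_xx(1)=-144, J_xx(4)=252; J_yy(4)=2.
Saddle points occur where the two diagonal entries have opposite signs: (1, 4). Count: 1.

1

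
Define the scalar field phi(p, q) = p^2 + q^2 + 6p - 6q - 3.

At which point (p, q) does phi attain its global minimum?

(-3, 3)

phi(p,q) separates as A(p) + B(q) − 3, so its minimum is min A + min B − 3.
A'(p) = 2p + 6 vanishes at p ∈ {-3}; B'(q) = 2q - 6 vanishes at q ∈ {3}.
Local minima of A (where A''>0): A(-3)=-9. Local minima of B: B(3)=-9.
So the global minimum of phi is A(-3) + B(3) − 3 = -9 − 9 − 3 = -21, attained at (-3, 3).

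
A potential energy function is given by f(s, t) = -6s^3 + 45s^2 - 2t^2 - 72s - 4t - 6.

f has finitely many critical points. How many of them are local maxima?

1

f separates as a function of s plus a function of t, so ∇f=0 decouples.
∂f/∂s = -18(s - 4)(s - 1) = 0 at s ∈ {1, 4}; ∂f/∂t = -4(t + 1) = 0 at t ∈ {-1}.
The Hessian is diagonal: diag(f_ss, f_tt). Second derivatives: f_ss(1)=54, f_ss(4)=-54; f_tt(-1)=-4.
Local maxima occur where both diagonal entries negative: (4, -1). Count: 1.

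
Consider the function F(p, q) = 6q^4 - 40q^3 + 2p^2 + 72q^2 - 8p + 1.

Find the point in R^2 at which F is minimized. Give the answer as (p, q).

F(p,q) separates as A(p) + B(q) + 1, so its minimum is min A + min B + 1.
A'(p) = 4p - 8 vanishes at p ∈ {2}; B'(q) = 24q(q - 3)(q - 2) vanishes at q ∈ {0, 2, 3}.
Local minima of A (where A''>0): A(2)=-8. Local minima of B: B(0)=0, B(3)=54.
So the global minimum of F is A(2) + B(0) + 1 = -8 + 0 + 1 = -7, attained at (2, 0).

(2, 0)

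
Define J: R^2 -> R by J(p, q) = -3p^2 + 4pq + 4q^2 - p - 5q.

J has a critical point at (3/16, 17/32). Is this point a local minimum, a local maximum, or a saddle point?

saddle point

The Hessian of J is constant: H = [[-6, 4], [4, 8]].
det(H) = (-6)·8 − 4² = -64.
Since det(H) < 0, H is indefinite and the critical point is a saddle point.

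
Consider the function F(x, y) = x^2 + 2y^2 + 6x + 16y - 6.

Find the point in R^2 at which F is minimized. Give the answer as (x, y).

(-3, -4)

F(x,y) separates as P(x) + Q(y) − 6, so its minimum is min P + min Q − 6.
P'(x) = 2x + 6 vanishes at x ∈ {-3}; Q'(y) = 4y + 16 vanishes at y ∈ {-4}.
Local minima of P (where P''>0): P(-3)=-9. Local minima of Q: Q(-4)=-32.
So the global minimum of F is P(-3) + Q(-4) − 6 = -9 − 32 − 6 = -47, attained at (-3, -4).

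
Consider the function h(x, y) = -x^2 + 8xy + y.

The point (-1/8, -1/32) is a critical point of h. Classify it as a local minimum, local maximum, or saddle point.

saddle point

The Hessian of h is constant: H = [[-2, 8], [8, 0]].
det(H) = (-2)·0 − 8² = -64.
Since det(H) < 0, H is indefinite and the critical point is a saddle point.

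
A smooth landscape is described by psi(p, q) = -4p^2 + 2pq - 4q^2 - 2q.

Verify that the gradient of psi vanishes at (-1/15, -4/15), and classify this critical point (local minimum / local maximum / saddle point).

local maximum

∇psi = (-8p + 2q, 2p - 8q - 2); substituting (-1/15, -4/15) gives ∇psi = (0, 0), so (-1/15, -4/15) is indeed a critical point.
The Hessian of psi is constant: H = [[-8, 2], [2, -8]].
det(H) = (-8)·(-8) − 2² = 60.
det(H) > 0 and tr(H) = -16 < 0, so H is negative definite and the point is a local maximum.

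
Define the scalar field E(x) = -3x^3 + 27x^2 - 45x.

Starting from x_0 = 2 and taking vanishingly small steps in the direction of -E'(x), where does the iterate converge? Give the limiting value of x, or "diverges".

1

E'(x) = -9(x - 5)(x - 1), so E'(2) = 27.
Gradient descent moves in the -E' direction, i.e. x is decreasing.
The nearest critical point in that direction is x = 1, where E'' = 36 > 0 (a local minimum). The iterate converges there.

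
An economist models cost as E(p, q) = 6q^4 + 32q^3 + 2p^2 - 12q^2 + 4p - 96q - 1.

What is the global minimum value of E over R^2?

-323

E(p,q) separates as A(p) + B(q) − 1, so its minimum is min A + min B − 1.
A'(p) = 4p + 4 vanishes at p ∈ {-1}; B'(q) = 24(q - 1)(q + 1)(q + 4) vanishes at q ∈ {-4, -1, 1}.
Local minima of A (where A''>0): A(-1)=-2. Local minima of B: B(-4)=-320, B(1)=-70.
So the global minimum of E is A(-1) + B(-4) − 1 = -2 − 320 − 1 = -323, attained at (-1, -4).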